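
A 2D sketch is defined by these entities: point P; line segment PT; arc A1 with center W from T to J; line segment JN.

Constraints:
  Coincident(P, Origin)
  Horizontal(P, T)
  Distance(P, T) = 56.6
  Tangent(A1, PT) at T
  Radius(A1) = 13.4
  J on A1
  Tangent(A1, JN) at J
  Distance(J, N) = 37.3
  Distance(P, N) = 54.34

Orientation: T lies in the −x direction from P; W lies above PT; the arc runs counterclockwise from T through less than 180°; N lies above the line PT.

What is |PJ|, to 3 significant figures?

44.9

Checks: |WJ| = 13.40 ✓; ∠(WJ, JN) = 90.00° ✓; |JN| = 37.30 ✓; |PN| = 54.34 ✓.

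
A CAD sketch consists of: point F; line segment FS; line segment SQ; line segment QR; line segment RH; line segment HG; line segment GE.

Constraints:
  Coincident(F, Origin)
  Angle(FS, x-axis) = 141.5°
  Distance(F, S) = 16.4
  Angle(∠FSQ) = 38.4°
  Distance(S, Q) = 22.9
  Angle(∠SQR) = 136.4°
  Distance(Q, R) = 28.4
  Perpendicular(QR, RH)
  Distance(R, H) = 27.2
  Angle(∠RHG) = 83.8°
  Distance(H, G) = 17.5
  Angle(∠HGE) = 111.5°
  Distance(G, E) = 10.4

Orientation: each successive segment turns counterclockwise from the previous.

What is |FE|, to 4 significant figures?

8.565

F is at the origin; FS runs at 141.5° with length 16.4, so S = (-12.83, 10.21). ∠FSQ = 38.4° gives SQ at -76.90° from the x-axis; with |SQ| = 22.9, Q = (-7.644, -12.09). ∠SQR = 136.4° gives QR at -33.30° from the x-axis; with |QR| = 28.4, R = (16.09, -27.69). The perpendicularity gives RH at right angles to QR, so RH runs at 56.70°; with |RH| = 27.2, H = (31.03, -4.953). ∠RHG = 83.8° gives HG at 152.9° from the x-axis; with |HG| = 17.5, G = (15.45, 3.019). ∠HGE = 111.5° gives GE at -138.6° from the x-axis; with |GE| = 10.4, E = (7.646, -3.859). Then |FE| = |E − F| = 8.565.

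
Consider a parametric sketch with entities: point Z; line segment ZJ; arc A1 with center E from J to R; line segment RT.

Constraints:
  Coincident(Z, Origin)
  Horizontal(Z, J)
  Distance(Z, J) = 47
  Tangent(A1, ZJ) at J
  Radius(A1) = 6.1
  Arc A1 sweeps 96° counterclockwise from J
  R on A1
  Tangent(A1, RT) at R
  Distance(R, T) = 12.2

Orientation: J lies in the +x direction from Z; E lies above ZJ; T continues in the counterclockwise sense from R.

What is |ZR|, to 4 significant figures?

53.49

Tangency of A1 to ZJ means the radius EJ is perpendicular to ZJ, so E = J + (0, 6.1) = (47.00, 6.100). On A1, J sits at bearing -90° from E; a 96° counterclockwise sweep puts R at bearing 6°, so R = E + 6.1·(cos 6°, sin 6°) = (53.07, 6.738). Then |ZR| = |R − Z| = 53.49.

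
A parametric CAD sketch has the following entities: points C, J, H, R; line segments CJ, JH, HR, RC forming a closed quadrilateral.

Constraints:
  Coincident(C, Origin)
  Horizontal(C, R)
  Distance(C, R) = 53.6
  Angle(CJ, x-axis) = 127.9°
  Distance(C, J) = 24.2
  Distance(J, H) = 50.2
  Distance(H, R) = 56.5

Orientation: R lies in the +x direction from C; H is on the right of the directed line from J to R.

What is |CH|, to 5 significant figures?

27.672

Checks: C.y = 0.00, R.y = 0.00 ✓; |JH| = 50.20 ✓; |HR| = 56.50 ✓.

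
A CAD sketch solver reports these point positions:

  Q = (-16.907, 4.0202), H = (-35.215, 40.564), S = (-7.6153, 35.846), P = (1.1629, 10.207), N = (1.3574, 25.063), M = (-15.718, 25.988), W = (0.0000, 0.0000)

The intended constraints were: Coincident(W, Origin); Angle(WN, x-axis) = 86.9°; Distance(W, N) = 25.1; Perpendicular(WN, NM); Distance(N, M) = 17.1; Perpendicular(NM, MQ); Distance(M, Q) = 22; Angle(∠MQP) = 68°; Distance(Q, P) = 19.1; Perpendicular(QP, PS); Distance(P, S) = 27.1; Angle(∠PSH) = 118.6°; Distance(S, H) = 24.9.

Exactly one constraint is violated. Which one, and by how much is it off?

Distance(S, H) = 24.9 — off by 3.10.

W = (0.00, 0.00) ✓; WN at 86.90° ✓; |WN| = 25.10 ✓; ∠(WN, NM) = 90.00° ✓; |NM| = 17.10 ✓; ∠(NM, MQ) = 90.00° ✓; |MQ| = 22.00 ✓; ∠MQP = 68.00° ✓; |QP| = 19.10 ✓; ∠(QP, PS) = 90.00° ✓; |PS| = 27.10 ✓; ∠PSH = 118.6° ✓; |SH| = 28.00 ✗.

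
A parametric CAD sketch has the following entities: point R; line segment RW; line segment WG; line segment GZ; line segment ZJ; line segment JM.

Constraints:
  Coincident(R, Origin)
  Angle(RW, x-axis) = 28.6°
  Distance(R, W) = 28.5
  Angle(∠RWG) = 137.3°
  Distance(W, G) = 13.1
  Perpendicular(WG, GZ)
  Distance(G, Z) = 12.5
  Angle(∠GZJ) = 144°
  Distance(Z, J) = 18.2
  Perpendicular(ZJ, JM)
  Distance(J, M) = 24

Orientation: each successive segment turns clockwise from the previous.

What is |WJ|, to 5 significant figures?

27.330

WG is perpendicular to GZ, so GZ runs at -104.10°; with |GZ| = 12.5, Z = (34.683, -1.6720). ∠GZJ = 144.0° gives ZJ at -140.10° from the x-axis; with |ZJ| = 18.2, J = (20.720, -13.346). Then |WJ| = |J − W| = 27.330.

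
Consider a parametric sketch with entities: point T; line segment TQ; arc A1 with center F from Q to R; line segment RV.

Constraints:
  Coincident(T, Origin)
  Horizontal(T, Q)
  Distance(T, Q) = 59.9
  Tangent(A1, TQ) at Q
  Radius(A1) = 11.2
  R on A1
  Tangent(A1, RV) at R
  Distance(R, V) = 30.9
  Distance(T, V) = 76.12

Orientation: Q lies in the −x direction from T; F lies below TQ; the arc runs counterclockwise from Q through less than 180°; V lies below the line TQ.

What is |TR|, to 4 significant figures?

72.10

T is at the origin; TQ is horizontal with |TQ| = 59.9 and Q on the −x side, so Q = (-59.90, 0.000). Tangency of A1 to TQ means the radius FQ is perpendicular to TQ, so F = Q + (0, -11.2) = (-59.90, -11.20). Since FR ⟂ RV (tangency), |FV| = √(11.2² + 30.9²) = 32.87 regardless of where R sits on A1. So V lies on both circle(T, 76.12) and circle(F, 32.87); the below-TQ intersection is V = (-62.12, -43.99). R is the foot of the tangent from V: R = (-70.66, -14.30).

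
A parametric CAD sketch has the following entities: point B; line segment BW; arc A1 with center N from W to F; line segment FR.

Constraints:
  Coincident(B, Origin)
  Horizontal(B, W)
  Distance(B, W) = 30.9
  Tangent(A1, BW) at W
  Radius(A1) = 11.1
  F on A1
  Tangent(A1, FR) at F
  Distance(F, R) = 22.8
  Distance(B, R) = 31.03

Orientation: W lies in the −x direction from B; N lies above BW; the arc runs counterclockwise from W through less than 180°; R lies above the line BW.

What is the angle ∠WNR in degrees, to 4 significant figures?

133.2°

Checks: |NW| = 11.10 ✓; |NF| = 11.10 ✓; ∠(NF, FR) = 90.00° ✓; |FR| = 22.80 ✓; |BR| = 31.03 ✓.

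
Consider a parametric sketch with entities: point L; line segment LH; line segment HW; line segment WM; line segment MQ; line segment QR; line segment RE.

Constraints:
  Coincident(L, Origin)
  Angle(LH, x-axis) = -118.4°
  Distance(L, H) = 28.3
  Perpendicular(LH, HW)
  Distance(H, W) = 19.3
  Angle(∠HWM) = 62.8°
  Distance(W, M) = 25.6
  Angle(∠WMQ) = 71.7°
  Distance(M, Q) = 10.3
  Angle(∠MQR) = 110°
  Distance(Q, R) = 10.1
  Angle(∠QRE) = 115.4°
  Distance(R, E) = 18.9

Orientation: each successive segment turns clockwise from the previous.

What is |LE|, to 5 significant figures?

32.257

L is at the origin; LH runs at -118.4° with length 28.3, so H = (-13.460, -24.894). LH is perpendicular to HW, so HW runs at 151.60°; with |HW| = 19.3, W = (-30.437, -15.715). ∠HWM = 62.8° gives WM at 34.400° from the x-axis; with |WM| = 25.6, M = (-9.3145, -1.2514). ∠WMQ = 71.7° gives MQ at -73.900° from the x-axis; with |MQ| = 10.3, Q = (-6.4581, -11.147). ∠MQR = 110.0° gives QR at -143.90° from the x-axis; with |QR| = 10.1, R = (-14.619, -17.098). ∠QRE = 115.4° gives RE at 151.50° from the x-axis; with |RE| = 18.9, E = (-31.228, -8.0800). Then |LE| = |E − L| = 32.257.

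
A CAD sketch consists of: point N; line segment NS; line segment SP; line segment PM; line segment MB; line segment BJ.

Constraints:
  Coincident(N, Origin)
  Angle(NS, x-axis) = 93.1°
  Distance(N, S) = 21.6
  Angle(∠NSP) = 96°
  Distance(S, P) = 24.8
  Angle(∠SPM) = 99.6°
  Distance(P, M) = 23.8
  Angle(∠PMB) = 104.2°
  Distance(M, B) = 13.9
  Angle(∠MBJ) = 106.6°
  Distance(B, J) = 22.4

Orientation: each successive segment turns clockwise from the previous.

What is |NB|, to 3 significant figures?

19.8

N is at the origin; NS runs at 93.1° with length 21.6, so S = (-1.17, 21.6). ∠NSP = 96.0° gives SP at 9.10° from the x-axis; with |SP| = 24.8, P = (23.3, 25.5). ∠SPM = 99.6° gives PM at -71.3° from the x-axis; with |PM| = 23.8, M = (31.0, 2.95). ∠PMB = 104.2° gives MB at -147° from the x-axis; with |MB| = 13.9, B = (19.3, -4.60). Then |NB| = |B − N| = 19.8.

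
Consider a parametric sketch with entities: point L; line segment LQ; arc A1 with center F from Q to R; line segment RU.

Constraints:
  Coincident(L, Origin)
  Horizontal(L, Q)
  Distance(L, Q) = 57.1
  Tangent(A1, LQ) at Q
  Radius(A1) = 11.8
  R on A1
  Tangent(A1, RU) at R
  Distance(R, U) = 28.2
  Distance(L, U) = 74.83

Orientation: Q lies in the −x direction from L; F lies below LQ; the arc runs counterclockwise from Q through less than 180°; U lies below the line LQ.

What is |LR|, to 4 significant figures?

70.10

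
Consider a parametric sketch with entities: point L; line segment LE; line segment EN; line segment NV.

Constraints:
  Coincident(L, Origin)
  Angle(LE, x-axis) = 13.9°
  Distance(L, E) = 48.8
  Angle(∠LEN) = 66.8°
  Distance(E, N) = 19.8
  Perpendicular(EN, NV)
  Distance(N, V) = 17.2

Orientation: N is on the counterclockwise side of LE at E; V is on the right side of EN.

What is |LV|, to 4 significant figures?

62.06

L is at the origin; LE runs at 13.9° with length 48.8, so E = 48.8·(cos 13.9°, sin 13.9°) = (47.37, 11.72). ∠LEN = 66.8°, so EN runs at 13.9° + (180° − 66.8°) = 127.1° from the x-axis; with |EN| = 19.8, N = E + 19.8·(cos 127.1°, sin 127.1°) = (35.43, 27.52). EN is perpendicular to NV; with |NV| = 17.2 on the right of EN, V = N + 17.2·(0.7976, 0.6032) = (49.15, 37.89). Then |LV| = |V − L| = 62.06.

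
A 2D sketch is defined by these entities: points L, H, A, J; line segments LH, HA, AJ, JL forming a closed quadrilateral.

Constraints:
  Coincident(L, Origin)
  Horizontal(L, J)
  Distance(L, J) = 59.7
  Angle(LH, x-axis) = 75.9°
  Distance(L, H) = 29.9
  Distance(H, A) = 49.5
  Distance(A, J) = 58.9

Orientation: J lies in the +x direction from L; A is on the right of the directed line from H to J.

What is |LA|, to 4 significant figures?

20.90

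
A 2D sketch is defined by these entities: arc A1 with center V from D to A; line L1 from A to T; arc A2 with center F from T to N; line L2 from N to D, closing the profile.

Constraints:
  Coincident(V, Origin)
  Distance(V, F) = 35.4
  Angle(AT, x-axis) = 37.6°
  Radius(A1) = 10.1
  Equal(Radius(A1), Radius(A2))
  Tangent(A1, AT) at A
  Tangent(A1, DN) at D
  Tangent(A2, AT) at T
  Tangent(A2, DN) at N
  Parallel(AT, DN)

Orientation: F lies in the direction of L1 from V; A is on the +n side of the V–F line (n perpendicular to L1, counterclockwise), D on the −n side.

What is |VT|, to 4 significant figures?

36.81

The slot axis is L1's direction at 37.6°, so u = (cos 37.6°, sin 37.6°) = (0.7923, 0.6101) and n = (−sin 37.6°, cos 37.6°) = (-0.6101, 0.7923). V is at the origin and F lies 35.4 along u from V, so F = 35.4·u = (28.05, 21.60). Tangency of A1 to both parallel lines with radius 10.1 puts A and D at V ± 10.1·n: A = (-6.162, 8.002), D = (6.162, -8.002). Equal radii place T and N the same way about F: T = F + 10.1·n = (21.88, 29.60), N = F − 10.1·n = (34.21, 13.60). Then |VT| = |T − V| = 36.81.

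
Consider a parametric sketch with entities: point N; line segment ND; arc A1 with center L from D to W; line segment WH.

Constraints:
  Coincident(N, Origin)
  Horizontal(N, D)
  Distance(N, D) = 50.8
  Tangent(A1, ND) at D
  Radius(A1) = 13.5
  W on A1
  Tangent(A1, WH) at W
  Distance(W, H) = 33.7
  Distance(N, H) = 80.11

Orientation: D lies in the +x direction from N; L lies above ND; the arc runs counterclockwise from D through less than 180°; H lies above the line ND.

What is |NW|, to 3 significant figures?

65.6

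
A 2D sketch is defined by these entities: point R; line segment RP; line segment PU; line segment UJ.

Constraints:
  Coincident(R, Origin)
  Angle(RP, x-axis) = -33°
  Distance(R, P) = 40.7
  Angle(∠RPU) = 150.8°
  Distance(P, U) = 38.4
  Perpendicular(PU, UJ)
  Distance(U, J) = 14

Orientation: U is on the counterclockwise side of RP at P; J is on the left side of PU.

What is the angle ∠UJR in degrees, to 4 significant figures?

94.53°

R is at the origin; RP runs at -33.0° with length 40.7, so P = 40.7·(cos -33.0°, sin -33.0°) = (34.13, -22.17). ∠RPU = 150.8°, so PU runs at -33.0° + (180° − 150.8°) = -3.800° from the x-axis; with |PU| = 38.4, U = P + 38.4·(cos -3.800°, sin -3.800°) = (72.45, -24.71). PU is perpendicular to UJ; with |UJ| = 14.0 on the left of PU, J = U + 14.0·(0.06627, 0.9978) = (73.38, -10.74). Then cos ∠UJR = JU·JR / (|JU||JR|), giving 94.53°.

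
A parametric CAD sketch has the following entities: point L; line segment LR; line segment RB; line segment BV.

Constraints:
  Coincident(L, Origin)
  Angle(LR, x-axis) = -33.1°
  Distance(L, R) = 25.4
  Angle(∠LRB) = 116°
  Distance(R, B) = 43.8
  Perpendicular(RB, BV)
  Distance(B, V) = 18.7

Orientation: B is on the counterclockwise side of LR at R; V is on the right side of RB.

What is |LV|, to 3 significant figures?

68.9

∠LRB = 116.0°, so RB runs at -33.1° + (180° − 116.0°) = 30.9° from the x-axis; with |RB| = 43.8, B = R + 43.8·(cos 30.9°, sin 30.9°) = (58.9, 8.62). The perpendicularity gives BV at right angles to RB; with |BV| = 18.7 on the right of RB, V = B + 18.7·(0.514, -0.858) = (68.5, -7.42). Then |LV| = |V − L| = 68.9.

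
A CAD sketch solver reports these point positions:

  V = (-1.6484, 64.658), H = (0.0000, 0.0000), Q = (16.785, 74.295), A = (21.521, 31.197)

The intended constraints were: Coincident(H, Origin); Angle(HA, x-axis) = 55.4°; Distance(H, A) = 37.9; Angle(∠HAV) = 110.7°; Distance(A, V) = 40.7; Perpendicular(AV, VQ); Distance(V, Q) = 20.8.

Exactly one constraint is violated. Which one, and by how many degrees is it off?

Perpendicular(AV, VQ) — off by 7.10°.

H = (0.00, 0.00) ✓; HA at 55.40° ✓; |HA| = 37.90 ✓; ∠HAV = 110.7° ✓; |AV| = 40.70 ✓; ∠(AV, VQ) = 97.10° ✗; |VQ| = 20.80 ✓.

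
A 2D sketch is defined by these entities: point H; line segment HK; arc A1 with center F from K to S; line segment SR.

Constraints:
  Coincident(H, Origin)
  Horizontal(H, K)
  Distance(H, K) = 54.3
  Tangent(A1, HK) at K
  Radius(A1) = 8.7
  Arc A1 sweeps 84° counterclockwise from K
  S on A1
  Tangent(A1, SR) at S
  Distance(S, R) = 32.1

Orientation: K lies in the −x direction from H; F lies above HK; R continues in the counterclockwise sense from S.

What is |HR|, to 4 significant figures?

58.02

H is at the origin; H and K share the same y with |HK| = 54.3 and K on the −x side, so K = (-54.30, 0.000). The tangent condition forces FK to be normal to HK, so F = K + (0, 8.7) = (-54.30, 8.700). On A1, K sits at bearing -90° from F; an 84° counterclockwise sweep puts S at bearing -6°, so S = F + 8.7·(cos -6°, sin -6°) = (-45.65, 7.791). The tangent condition forces FS to be normal to SR, so SR runs along (−sin -6°, cos -6°); with |SR| = 32.1, R = (-42.29, 39.71). Then |HR| = |R − H| = 58.02.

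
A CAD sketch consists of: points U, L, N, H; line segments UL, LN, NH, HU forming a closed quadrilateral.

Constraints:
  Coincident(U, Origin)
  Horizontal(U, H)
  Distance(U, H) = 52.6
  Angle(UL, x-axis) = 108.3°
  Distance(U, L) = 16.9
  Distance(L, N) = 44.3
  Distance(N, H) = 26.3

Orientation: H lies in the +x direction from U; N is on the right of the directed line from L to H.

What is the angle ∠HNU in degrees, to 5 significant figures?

131.11°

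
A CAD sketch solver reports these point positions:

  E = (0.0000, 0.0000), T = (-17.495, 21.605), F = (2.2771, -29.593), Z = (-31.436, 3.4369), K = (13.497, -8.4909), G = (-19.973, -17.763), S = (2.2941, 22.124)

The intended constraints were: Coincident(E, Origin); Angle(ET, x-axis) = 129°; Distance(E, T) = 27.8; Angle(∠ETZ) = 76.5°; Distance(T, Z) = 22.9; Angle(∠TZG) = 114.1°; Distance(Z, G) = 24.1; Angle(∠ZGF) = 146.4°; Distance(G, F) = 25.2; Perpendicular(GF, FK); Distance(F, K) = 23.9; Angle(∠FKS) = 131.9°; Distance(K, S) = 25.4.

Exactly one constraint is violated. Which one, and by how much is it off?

Distance(K, S) = 25.4 — off by 7.20.

E = (0.00, 0.00) ✓; ET at 129.0° ✓; |ET| = 27.80 ✓; ∠ETZ = 76.50° ✓; |TZ| = 22.90 ✓; ∠TZG = 114.1° ✓; |ZG| = 24.10 ✓; ∠ZGF = 146.4° ✓; |GF| = 25.20 ✓; ∠(GF, FK) = 90.00° ✓; |FK| = 23.90 ✓; ∠FKS = 131.9° ✓; |KS| = 32.60 ✗.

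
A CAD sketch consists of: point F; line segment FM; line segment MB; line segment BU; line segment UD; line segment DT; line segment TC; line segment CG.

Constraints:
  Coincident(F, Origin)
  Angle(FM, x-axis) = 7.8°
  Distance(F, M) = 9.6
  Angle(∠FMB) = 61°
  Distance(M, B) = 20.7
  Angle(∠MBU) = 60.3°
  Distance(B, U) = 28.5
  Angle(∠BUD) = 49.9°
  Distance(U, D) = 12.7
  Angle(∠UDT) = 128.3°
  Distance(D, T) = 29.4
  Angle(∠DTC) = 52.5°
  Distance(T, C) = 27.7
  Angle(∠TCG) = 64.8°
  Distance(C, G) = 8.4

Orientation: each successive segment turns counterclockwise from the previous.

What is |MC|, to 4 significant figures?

30.68

F is at the origin; FM runs at 7.8° with length 9.6, so M = (9.511, 1.303). ∠FMB = 61.0° gives MB at 126.8° from the x-axis; with |MB| = 20.7, B = (-2.889, 17.88). ∠MBU = 60.3° gives BU at -113.5° from the x-axis; with |BU| = 28.5, U = (-14.25, -8.258). ∠BUD = 49.9° gives UD at 16.60° from the x-axis; with |UD| = 12.7, D = (-2.082, -4.630). ∠UDT = 128.3° gives DT at 68.30° from the x-axis; with |DT| = 29.4, T = (8.788, 22.69). ∠DTC = 52.5° gives TC at -164.2° from the x-axis; with |TC| = 27.7, C = (-17.87, 15.14). Then |MC| = |C − M| = 30.68.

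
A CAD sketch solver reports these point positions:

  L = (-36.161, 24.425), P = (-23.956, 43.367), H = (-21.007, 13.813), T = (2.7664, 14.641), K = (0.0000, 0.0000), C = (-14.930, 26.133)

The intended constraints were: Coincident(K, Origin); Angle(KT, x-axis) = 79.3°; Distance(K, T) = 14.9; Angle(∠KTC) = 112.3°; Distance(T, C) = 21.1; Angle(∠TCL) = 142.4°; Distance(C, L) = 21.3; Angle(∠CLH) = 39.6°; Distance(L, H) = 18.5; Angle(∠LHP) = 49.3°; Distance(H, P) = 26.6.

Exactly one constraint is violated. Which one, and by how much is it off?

Distance(H, P) = 26.6 — off by 3.10.

K = (0.00, 0.00) ✓; KT at 79.30° ✓; |KT| = 14.90 ✓; ∠KTC = 112.3° ✓; |TC| = 21.10 ✓; ∠TCL = 142.4° ✓; |CL| = 21.30 ✓; ∠CLH = 39.60° ✓; |LH| = 18.50 ✓; ∠LHP = 49.30° ✓; |HP| = 29.70 ✗.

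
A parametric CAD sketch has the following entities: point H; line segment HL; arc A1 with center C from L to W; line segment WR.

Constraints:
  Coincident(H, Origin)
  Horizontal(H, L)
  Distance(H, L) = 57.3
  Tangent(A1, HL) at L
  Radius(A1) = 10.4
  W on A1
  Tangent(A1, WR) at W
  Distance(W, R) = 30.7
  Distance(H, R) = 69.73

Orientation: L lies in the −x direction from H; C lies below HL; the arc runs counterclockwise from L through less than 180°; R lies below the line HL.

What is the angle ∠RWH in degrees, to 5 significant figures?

79.534°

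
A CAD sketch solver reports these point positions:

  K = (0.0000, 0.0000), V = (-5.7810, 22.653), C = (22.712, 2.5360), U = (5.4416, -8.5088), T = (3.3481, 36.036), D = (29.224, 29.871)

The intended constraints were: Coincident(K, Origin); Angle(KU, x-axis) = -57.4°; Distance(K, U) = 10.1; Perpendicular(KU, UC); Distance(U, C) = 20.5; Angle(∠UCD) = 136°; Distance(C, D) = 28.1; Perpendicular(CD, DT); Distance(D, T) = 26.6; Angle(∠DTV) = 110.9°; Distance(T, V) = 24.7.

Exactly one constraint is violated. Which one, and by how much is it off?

Distance(T, V) = 24.7 — off by 8.50.

K = (0.00, 0.00) ✓; KU at -57.40° ✓; |KU| = 10.10 ✓; ∠(KU, UC) = 90.00° ✓; |UC| = 20.50 ✓; ∠UCD = 136.0° ✓; |CD| = 28.10 ✓; ∠(CD, DT) = 90.00° ✓; |DT| = 26.60 ✓; ∠DTV = 110.9° ✓; |TV| = 16.20 ✗.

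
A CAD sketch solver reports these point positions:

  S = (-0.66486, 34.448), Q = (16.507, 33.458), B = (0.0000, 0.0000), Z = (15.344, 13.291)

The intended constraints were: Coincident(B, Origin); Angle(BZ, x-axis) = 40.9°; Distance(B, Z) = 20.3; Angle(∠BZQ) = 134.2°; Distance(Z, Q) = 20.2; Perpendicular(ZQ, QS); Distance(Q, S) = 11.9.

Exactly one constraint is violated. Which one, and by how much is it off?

Distance(Q, S) = 11.9 — off by 5.30.

B = (0.00, 0.00) ✓; BZ at 40.90° ✓; |BZ| = 20.30 ✓; ∠BZQ = 134.2° ✓; |ZQ| = 20.20 ✓; ∠(ZQ, QS) = 90.00° ✓; |QS| = 17.20 ✗.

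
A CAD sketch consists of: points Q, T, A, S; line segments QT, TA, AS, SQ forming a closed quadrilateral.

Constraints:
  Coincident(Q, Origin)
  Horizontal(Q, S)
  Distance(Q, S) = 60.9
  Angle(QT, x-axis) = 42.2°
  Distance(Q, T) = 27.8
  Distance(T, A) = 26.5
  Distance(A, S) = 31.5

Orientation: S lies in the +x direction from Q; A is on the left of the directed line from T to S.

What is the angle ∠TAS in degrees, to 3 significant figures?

99.6°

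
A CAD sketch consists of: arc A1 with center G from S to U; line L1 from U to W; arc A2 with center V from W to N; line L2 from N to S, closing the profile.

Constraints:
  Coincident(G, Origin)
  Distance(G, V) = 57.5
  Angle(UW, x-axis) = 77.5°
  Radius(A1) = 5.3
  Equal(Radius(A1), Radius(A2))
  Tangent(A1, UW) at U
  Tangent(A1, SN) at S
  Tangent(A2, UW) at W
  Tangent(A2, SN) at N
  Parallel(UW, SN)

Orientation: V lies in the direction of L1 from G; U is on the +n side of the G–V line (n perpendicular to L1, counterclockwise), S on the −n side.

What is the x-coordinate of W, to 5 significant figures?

7.2709

The slot axis is L1's direction at 77.5°, so u = (cos 77.5°, sin 77.5°) = (0.21644, 0.97630) and n = (−sin 77.5°, cos 77.5°) = (-0.97630, 0.21644). G is at the origin and V lies 57.5 along u from G, so V = 57.5·u = (12.445, 56.137). Tangency of A1 to both parallel lines with radius 5.3 puts U and S at G ± 5.3·n: U = (-5.1744, 1.1471), S = (5.1744, -1.1471). Equal radii place W and N the same way about V: W = V + 5.3·n = (7.2709, 57.284), N = V − 5.3·n = (17.620, 54.990). So W.x = 7.2709.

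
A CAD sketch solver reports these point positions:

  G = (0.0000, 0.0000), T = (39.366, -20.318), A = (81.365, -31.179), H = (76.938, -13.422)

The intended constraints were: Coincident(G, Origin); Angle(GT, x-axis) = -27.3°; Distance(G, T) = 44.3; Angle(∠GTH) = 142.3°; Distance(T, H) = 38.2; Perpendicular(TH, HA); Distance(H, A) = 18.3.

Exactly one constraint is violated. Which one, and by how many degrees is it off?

Perpendicular(TH, HA) — off by 3.60°.

G = (0.00, 0.00) ✓; GT at -27.30° ✓; |GT| = 44.30 ✓; ∠GTH = 142.3° ✓; |TH| = 38.20 ✓; ∠(TH, HA) = 86.40° ✗; |HA| = 18.30 ✓.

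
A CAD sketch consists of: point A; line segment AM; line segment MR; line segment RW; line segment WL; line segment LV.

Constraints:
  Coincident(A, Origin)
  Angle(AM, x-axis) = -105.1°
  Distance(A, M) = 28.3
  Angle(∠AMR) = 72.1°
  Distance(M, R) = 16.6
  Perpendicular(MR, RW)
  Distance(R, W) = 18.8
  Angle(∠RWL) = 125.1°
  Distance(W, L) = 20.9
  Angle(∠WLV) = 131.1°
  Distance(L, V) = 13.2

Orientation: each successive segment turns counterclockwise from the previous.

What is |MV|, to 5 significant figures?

30.707

∠RWL = 125.1° gives WL at 147.70° from the x-axis; with |WL| = 20.9, L = (-9.3764, 3.4336). ∠WLV = 131.1° gives LV at -163.40° from the x-axis; with |LV| = 13.2, V = (-22.026, -0.33754). Then |MV| = |V − M| = 30.707.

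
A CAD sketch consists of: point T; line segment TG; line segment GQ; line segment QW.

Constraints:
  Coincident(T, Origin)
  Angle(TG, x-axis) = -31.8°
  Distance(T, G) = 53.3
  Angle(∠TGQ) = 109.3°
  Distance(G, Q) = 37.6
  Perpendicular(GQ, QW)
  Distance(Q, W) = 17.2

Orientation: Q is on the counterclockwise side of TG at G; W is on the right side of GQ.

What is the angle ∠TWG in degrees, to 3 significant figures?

26.1°

∠TGQ = 109.3°, so GQ runs at -31.8° + (180° − 109.3°) = 38.9° from the x-axis; with |GQ| = 37.6, Q = G + 37.6·(cos 38.9°, sin 38.9°) = (74.6, -4.48). The perpendicularity gives QW at right angles to GQ; with |QW| = 17.2 on the right of GQ, W = Q + 17.2·(0.628, -0.778) = (85.4, -17.9). Then cos ∠TWG = WT·WG / (|WT||WG|), giving 26.1°.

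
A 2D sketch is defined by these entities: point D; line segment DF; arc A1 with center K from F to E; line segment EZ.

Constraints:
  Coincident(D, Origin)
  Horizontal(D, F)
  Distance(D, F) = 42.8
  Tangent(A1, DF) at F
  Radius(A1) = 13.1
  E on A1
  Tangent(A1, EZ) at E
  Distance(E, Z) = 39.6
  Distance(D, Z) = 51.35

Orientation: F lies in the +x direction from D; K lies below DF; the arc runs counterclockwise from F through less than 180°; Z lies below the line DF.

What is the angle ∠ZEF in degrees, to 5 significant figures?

142.97°

Checks: |KE| = 13.10 ✓; ∠(KE, EZ) = 90.00° ✓; |EZ| = 39.60 ✓; |DZ| = 51.35 ✓.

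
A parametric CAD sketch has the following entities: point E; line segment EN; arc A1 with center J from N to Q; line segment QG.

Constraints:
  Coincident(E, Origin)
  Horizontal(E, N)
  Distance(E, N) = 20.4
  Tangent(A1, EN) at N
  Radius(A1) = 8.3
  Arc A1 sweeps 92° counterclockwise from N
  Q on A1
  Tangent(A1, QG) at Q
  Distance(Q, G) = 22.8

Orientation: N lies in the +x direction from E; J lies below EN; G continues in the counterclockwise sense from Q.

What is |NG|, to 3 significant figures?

32.3

On A1, N sits at bearing 90° from J; a 92° counterclockwise sweep puts Q at bearing 182°, so Q = J + 8.3·(cos 182°, sin 182°) = (12.1, -8.59). A1 meets QG tangentially, so JQ is at right angles to QG, so QG runs along (−sin 182°, cos 182°); with |QG| = 22.8, G = (12.9, -31.4). Then |NG| = |G − N| = 32.3.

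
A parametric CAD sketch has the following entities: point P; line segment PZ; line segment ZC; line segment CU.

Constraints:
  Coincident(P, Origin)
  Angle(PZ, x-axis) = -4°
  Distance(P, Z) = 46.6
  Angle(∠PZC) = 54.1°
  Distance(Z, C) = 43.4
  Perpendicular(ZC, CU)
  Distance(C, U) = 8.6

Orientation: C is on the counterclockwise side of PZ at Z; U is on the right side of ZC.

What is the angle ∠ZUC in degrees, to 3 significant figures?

78.8°

P is at the origin; PZ runs at -4.0° with length 46.6, so Z = 46.6·(cos -4.0°, sin -4.0°) = (46.5, -3.25). ∠PZC = 54.1°, so ZC runs at -4.0° + (180° − 54.1°) = 122° from the x-axis; with |ZC| = 43.4, C = Z + 43.4·(cos 122°, sin 122°) = (23.6, 33.6). ZC is perpendicular to CU; with |CU| = 8.6 on the right of ZC, U = C + 8.6·(0.849, 0.528) = (30.9, 38.1). Then cos ∠ZUC = UZ·UC / (|UZ||UC|), giving 78.8°.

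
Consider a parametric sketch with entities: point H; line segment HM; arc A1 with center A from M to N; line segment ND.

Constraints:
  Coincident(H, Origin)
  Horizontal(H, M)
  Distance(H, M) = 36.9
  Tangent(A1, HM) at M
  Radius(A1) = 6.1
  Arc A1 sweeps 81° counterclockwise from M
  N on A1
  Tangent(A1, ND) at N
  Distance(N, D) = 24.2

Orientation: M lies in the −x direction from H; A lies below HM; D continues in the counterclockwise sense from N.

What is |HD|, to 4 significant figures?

55.01

On A1, M sits at bearing 90° from A; an 81° counterclockwise sweep puts N at bearing 171°, so N = A + 6.1·(cos 171°, sin 171°) = (-42.92, -5.146). Since A1 is tangent to ND there, AN ⟂ ND, so ND runs along (−sin 171°, cos 171°); with |ND| = 24.2, D = (-46.71, -29.05). Then |HD| = |D − H| = 55.01.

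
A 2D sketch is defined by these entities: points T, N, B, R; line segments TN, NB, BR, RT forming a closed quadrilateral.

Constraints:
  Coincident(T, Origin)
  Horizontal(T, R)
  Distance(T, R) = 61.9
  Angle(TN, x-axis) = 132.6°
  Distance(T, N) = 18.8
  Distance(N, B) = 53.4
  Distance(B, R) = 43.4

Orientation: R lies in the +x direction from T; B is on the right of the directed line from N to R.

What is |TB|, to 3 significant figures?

34.6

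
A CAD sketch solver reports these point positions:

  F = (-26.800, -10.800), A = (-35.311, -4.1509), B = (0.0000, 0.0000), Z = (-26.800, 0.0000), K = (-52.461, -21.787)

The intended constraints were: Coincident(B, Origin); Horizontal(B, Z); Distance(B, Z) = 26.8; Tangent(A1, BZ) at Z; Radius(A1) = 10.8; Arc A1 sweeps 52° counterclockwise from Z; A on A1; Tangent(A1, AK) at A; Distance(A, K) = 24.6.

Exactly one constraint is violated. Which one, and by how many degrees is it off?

Tangent(A1, AK) at A — off by 6.20°.

B = (0.00, 0.00) ✓; B.y = 0.00, Z.y = 0.00 ✓; |BZ| = 26.80 ✓; ∠(FZ, ZB) = 90.00° ✓; |FZ| = 10.80 ✓; bearing(F→A) − bearing(F→Z) = 52.00° ✓; |FA| = 10.80 ✓; ∠(FA, AK) = 96.20° ✗; |AK| = 24.60 ✓.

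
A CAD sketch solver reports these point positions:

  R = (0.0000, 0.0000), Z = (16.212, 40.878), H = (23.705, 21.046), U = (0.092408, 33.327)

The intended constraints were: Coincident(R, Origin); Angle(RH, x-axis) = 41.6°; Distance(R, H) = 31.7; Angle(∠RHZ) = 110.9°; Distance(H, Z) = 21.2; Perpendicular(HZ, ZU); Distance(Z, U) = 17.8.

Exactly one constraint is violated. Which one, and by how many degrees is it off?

Perpendicular(HZ, ZU) — off by 4.40°.

R = (0.00, 0.00) ✓; RH at 41.60° ✓; |RH| = 31.70 ✓; ∠RHZ = 110.9° ✓; |HZ| = 21.20 ✓; ∠(HZ, ZU) = 94.40° ✗; |ZU| = 17.80 ✓.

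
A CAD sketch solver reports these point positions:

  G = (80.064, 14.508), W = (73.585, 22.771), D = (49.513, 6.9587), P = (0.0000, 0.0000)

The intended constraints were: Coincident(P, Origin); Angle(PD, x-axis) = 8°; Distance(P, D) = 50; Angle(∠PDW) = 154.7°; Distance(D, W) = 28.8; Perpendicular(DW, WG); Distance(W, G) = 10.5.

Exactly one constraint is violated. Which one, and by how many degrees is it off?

Perpendicular(DW, WG) — off by 4.80°.

P = (0.00, 0.00) ✓; PD at 8.000° ✓; |PD| = 50.00 ✓; ∠PDW = 154.7° ✓; |DW| = 28.80 ✓; ∠(DW, WG) = 85.20° ✗; |WG| = 10.50 ✓.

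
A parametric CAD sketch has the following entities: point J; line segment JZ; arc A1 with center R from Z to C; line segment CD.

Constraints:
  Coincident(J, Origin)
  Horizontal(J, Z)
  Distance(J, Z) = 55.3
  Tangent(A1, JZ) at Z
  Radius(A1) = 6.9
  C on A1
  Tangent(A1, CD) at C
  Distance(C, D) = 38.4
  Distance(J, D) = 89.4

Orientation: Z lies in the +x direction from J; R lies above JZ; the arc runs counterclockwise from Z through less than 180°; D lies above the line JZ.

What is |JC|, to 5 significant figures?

61.140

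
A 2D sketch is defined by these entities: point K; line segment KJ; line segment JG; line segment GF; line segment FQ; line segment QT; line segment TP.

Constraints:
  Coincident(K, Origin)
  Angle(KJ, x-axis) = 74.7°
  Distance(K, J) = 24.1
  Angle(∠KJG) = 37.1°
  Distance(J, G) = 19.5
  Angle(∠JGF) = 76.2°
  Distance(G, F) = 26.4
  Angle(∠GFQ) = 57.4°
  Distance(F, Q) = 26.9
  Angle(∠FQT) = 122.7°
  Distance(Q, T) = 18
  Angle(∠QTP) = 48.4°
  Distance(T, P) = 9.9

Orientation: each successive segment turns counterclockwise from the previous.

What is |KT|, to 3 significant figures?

32.9

∠GFQ = 57.4° gives FQ at 84.0° from the x-axis; with |FQ| = 26.9, Q = (14.4, 21.6). ∠FQT = 122.7° gives QT at 141° from the x-axis; with |QT| = 18.0, T = (0.306, 32.9). Then |KT| = |T − K| = 32.9.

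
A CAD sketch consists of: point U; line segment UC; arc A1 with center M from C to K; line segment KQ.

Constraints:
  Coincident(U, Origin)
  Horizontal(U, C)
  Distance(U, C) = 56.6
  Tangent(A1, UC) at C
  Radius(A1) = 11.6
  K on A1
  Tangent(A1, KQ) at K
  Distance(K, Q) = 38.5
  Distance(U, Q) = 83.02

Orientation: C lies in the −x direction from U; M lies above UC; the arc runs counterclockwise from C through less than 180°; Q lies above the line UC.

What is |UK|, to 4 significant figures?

49.67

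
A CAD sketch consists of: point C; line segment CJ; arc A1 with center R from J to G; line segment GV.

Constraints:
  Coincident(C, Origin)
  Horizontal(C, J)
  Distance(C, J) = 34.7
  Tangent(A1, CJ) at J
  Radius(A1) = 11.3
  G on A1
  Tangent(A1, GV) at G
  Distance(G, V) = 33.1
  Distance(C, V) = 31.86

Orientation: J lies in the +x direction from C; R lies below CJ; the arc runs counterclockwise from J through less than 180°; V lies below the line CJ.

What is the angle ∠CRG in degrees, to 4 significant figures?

18.26°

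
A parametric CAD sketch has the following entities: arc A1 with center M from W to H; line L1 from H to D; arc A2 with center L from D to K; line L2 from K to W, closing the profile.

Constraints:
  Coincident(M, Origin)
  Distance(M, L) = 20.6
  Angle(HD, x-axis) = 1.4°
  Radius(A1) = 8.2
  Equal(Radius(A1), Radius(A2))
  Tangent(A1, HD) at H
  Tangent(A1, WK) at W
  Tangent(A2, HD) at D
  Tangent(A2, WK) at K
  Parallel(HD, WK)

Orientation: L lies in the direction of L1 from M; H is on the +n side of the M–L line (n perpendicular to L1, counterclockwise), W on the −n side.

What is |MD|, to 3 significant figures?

22.2

Tangency of A1 to both parallel lines with radius 8.2 puts H and W at M ± 8.2·n: H = (-0.200, 8.20), W = (0.200, -8.20). Equal radii place D and K the same way about L: D = L + 8.2·n = (20.4, 8.70), K = L − 8.2·n = (20.8, -7.69). Then |MD| = |D − M| = 22.2.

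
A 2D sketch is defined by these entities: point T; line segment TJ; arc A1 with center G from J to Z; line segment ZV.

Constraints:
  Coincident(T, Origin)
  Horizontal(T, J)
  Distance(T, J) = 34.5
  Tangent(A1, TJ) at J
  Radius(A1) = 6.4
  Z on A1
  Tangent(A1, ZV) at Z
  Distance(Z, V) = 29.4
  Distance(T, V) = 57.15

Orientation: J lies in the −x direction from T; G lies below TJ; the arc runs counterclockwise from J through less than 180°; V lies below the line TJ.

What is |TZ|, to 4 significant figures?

41.16

Checks: |GZ| = 6.400 ✓; ∠(GZ, ZV) = 90.00° ✓; |ZV| = 29.40 ✓; |TV| = 57.15 ✓.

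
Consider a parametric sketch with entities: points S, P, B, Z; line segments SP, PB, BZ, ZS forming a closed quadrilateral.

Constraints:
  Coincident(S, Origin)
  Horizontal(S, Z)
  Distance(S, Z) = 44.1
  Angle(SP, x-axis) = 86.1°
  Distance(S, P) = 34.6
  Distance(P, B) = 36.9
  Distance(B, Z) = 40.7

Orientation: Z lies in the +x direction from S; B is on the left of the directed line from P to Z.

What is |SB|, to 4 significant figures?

55.97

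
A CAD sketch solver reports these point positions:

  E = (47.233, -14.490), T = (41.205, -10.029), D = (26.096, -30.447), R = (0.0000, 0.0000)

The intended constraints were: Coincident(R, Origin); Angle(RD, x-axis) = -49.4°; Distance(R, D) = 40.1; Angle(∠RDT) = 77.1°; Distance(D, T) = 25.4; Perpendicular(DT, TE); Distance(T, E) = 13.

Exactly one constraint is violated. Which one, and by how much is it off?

Distance(T, E) = 13 — off by 5.50.

R = (0.00, 0.00) ✓; RD at -49.40° ✓; |RD| = 40.10 ✓; ∠RDT = 77.10° ✓; |DT| = 25.40 ✓; ∠(DT, TE) = 90.00° ✓; |TE| = 7.499 ✗.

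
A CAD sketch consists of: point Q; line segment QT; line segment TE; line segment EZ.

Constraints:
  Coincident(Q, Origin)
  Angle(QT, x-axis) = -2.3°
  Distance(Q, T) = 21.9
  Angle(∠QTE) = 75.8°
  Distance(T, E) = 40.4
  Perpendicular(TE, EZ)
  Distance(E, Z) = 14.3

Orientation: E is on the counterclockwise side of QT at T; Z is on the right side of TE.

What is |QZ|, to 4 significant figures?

49.89

Q is at the origin; QT runs at -2.3° with length 21.9, so T = 21.9·(cos -2.3°, sin -2.3°) = (21.88, -0.8789). ∠QTE = 75.8°, so TE runs at -2.3° + (180° − 75.8°) = 101.9° from the x-axis; with |TE| = 40.4, E = T + 40.4·(cos 101.9°, sin 101.9°) = (13.55, 38.65). TE ⟂ EZ; with |EZ| = 14.3 on the right of TE, Z = E + 14.3·(0.9785, 0.2062) = (27.54, 41.60). Then |QZ| = |Z − Q| = 49.89.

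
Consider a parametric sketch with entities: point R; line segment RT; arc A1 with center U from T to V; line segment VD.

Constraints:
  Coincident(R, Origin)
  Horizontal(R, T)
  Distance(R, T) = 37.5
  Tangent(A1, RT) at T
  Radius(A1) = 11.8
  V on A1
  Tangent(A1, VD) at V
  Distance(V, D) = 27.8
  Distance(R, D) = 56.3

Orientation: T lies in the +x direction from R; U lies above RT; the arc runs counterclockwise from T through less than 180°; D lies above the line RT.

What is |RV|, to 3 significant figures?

51.1

Checks: |RT| = 37.50 ✓; |UV| = 11.80 ✓; ∠(UV, VD) = 90.00° ✓; |VD| = 27.80 ✓; |RD| = 56.30 ✓.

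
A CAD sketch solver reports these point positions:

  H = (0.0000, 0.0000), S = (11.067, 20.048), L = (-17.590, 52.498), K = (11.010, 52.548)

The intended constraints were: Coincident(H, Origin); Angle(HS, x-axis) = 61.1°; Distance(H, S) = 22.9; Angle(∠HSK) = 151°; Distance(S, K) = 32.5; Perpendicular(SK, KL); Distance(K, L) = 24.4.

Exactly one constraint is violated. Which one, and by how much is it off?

Distance(K, L) = 24.4 — off by 4.20.

H = (0.00, 0.00) ✓; HS at 61.10° ✓; |HS| = 22.90 ✓; ∠HSK = 151.0° ✓; |SK| = 32.50 ✓; ∠(SK, KL) = 90.00° ✓; |KL| = 28.60 ✗.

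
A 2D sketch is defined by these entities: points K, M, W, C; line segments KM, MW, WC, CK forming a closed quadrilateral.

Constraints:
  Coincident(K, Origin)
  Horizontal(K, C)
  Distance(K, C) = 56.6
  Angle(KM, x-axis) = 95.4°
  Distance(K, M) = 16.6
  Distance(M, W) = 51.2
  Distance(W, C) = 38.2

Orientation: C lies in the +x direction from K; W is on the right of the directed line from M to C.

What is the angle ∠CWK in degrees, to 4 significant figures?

96.41°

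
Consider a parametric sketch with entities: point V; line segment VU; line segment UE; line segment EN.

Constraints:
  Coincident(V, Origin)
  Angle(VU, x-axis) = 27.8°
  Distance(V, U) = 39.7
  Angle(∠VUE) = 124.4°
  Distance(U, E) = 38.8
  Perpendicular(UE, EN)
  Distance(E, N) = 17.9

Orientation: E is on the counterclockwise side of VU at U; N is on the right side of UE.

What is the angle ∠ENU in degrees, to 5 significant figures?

65.234°

V is at the origin; VU runs at 27.8° with length 39.7, so U = 39.7·(cos 27.8°, sin 27.8°) = (35.118, 18.516). ∠VUE = 124.4°, so UE runs at 27.8° + (180° − 124.4°) = 83.400° from the x-axis; with |UE| = 38.8, E = U + 38.8·(cos 83.400°, sin 83.400°) = (39.577, 57.058). The perpendicularity gives EN at right angles to UE; with |EN| = 17.9 on the right of UE, N = E + 17.9·(0.99337, -0.11494) = (57.359, 55.001). Then cos ∠ENU = NE·NU / (|NE||NU|), giving 65.234°.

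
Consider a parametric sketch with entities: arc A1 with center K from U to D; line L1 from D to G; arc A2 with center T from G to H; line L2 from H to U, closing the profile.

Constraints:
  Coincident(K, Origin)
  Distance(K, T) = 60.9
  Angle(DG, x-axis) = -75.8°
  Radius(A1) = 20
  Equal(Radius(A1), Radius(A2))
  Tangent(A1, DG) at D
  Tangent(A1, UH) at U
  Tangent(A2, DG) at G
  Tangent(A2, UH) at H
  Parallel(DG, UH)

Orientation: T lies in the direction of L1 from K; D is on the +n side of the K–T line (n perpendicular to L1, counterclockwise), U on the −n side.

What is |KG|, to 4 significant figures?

64.10

Tangency of A1 to both parallel lines with radius 20.0 puts D and U at K ± 20.0·n: D = (19.39, 4.906), U = (-19.39, -4.906). Equal radii place G and H the same way about T: G = T + 20.0·n = (34.33, -54.13), H = T − 20.0·n = (-4.450, -63.95). Then |KG| = |G − K| = 64.10.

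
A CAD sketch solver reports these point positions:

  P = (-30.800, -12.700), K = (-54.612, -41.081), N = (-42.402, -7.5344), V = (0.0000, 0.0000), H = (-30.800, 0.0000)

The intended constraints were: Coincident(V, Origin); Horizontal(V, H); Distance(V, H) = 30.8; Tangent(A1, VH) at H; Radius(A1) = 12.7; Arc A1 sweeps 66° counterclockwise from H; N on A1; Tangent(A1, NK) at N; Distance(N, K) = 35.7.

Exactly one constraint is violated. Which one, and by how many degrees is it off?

Tangent(A1, NK) at N — off by 4.00°.

V = (0.00, 0.00) ✓; V.y = 0.00, H.y = 0.00 ✓; |VH| = 30.80 ✓; ∠(PH, HV) = 90.00° ✓; |PH| = 12.70 ✓; bearing(P→N) − bearing(P→H) = 66.00° ✓; |PN| = 12.70 ✓; ∠(PN, NK) = 86.00° ✗; |NK| = 35.70 ✓.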